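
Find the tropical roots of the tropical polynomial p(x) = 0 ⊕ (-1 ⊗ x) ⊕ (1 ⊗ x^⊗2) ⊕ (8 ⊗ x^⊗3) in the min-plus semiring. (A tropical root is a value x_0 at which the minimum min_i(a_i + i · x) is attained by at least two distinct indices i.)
Roots: {-7, -2, 1}

Each tropical root is a break point of the lower envelope of the lines y = a_i + i · x (there are 4 lines, with slopes 0, 1, ..., 3). Only the lines that attain the minimum somewhere contribute to roots; other lines are dominated. Here the surviving (envelope) indices are i = 3, i = 2, i = 1, i = 0.
Intersections between consecutive envelope lines give the roots: for adjacent envelope indices i < j the intersection is x = (a_i − a_j) / (j − i). Reading off the sorted break points: {-7, -2, 1}.
Verification: at each break x_0, at least two indices attain the minimum of min_i(a_i + i · x_0).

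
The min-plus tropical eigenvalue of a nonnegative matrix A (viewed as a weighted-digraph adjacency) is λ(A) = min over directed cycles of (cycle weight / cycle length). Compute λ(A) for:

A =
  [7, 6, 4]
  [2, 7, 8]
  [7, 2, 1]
λ(A) = 1

Enumerate directed cycles and compute their means (weight / length). Sample:
  cycle 0 → 0: weight = 7, length = 1, mean = 7/1 ≈ 7.000
  cycle 1 → 1: weight = 7, length = 1, mean = 7/1 ≈ 7.000
  cycle 2 → 2: weight = 1, length = 1, mean = 1/1 ≈ 1.000
  cycle 0 → 1 → 0: weight = 8, length = 2, mean = 8/2 ≈ 4.000
  cycle 0 → 2 → 0: weight = 11, length = 2, mean = 11/2 ≈ 5.500
  cycle 1 → 0 → 1: weight = 8, length = 2, mean = 8/2 ≈ 4.000
Minimum mean = 1.000, attained e.g. along the cycle 2 → 2 with weight 1 and length 1. So λ(A) = 1/1 = 1.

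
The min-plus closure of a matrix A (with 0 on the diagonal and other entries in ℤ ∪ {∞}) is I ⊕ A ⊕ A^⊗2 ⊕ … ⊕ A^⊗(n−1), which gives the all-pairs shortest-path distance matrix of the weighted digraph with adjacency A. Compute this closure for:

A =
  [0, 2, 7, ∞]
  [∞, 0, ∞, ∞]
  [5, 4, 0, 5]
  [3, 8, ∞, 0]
Closure =
  [0, 2, 7, 12]
  [∞, 0, ∞, ∞]
  [5, 4, 0, 5]
  [3, 5, 10, 0]

This is the Floyd-Warshall all-pairs shortest-path computation. For each intermediate vertex k = 0, 1, …, 3, update dist[i][j] ← min(dist[i][j], dist[i][k] + dist[k][j]). The final matrix gives, for each (i, j), the minimum total weight of any directed path from i to j (possibly empty when i = j).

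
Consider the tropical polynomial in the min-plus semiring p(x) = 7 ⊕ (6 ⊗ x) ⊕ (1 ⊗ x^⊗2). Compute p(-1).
p(-1) = -1

A tropical monomial a ⊗ x^⊗i evaluates to a + i · x. Evaluating each term at x = -1:
  Term 0 contributes 7 + 0 · -1 = 7
  Term 1 contributes 6 + 1 · -1 = 5
  Term 2 contributes 1 + 2 · -1 = -1
p(-1) = ⊕ of these = min[7, 5, -1] = -1.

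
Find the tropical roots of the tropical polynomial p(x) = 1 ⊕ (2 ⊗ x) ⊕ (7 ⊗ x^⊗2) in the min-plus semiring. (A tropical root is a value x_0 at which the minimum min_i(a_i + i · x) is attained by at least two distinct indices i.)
Roots: {-5, -1}

Each tropical root is a break point of the lower envelope of the lines y = a_i + i · x (there are 3 lines, with slopes 0, 1, ..., 2). Only the lines that attain the minimum somewhere contribute to roots; other lines are dominated. Here the surviving (envelope) indices are i = 2, i = 1, i = 0.
Intersections between consecutive envelope lines give the roots: for adjacent envelope indices i < j the intersection is x = (a_i − a_j) / (j − i). Reading off the sorted break points: {-5, -1}.
Verification: at each break x_0, at least two indices attain the minimum of min_i(a_i + i · x_0).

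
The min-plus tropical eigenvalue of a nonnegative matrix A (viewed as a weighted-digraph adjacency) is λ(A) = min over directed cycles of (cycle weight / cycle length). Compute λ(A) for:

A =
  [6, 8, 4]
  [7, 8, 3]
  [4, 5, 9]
λ(A) = 4

Enumerate directed cycles and compute their means (weight / length). Sample:
  cycle 0 → 0: weight = 6, length = 1, mean = 6/1 ≈ 6.000
  cycle 1 → 1: weight = 8, length = 1, mean = 8/1 ≈ 8.000
  cycle 2 → 2: weight = 9, length = 1, mean = 9/1 ≈ 9.000
  cycle 0 → 1 → 0: weight = 15, length = 2, mean = 15/2 ≈ 7.500
  cycle 0 → 2 → 0: weight = 8, length = 2, mean = 8/2 ≈ 4.000
  cycle 1 → 0 → 1: weight = 15, length = 2, mean = 15/2 ≈ 7.500
Minimum mean = 4.000, attained e.g. along the cycle 0 → 2 → 0 with weight 8 and length 2. So λ(A) = 8/2 = 4.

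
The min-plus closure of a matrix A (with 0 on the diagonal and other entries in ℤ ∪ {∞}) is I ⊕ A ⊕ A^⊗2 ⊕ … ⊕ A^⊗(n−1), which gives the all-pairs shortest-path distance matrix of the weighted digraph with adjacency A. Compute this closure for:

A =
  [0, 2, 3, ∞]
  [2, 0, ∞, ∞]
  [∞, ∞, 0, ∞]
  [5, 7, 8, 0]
Closure =
  [0, 2, 3, ∞]
  [2, 0, 5, ∞]
  [∞, ∞, 0, ∞]
  [5, 7, 8, 0]

This is the Floyd-Warshall all-pairs shortest-path computation. For each intermediate vertex k = 0, 1, …, 3, update dist[i][j] ← min(dist[i][j], dist[i][k] + dist[k][j]). The final matrix gives, for each (i, j), the minimum total weight of any directed path from i to j (possibly empty when i = j).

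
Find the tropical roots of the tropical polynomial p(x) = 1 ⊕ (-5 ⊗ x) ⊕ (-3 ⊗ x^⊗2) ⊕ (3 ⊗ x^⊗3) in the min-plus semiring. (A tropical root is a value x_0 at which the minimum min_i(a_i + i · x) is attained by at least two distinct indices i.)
Roots: {-6, -2, 6}

Each tropical root is a break point of the lower envelope of the lines y = a_i + i · x (there are 4 lines, with slopes 0, 1, ..., 3). Only the lines that attain the minimum somewhere contribute to roots; other lines are dominated. Here the surviving (envelope) indices are i = 3, i = 2, i = 1, i = 0.
Intersections between consecutive envelope lines give the roots: for adjacent envelope indices i < j the intersection is x = (a_i − a_j) / (j − i). Reading off the sorted break points: {-6, -2, 6}.
Verification: at each break x_0, at least two indices attain the minimum of min_i(a_i + i · x_0).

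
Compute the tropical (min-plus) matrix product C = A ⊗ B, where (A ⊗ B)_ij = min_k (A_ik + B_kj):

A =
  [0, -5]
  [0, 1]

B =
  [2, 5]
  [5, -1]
A ⊗ B =
  [0, -6]
  [2, 0]

Apply the min-plus product entry-by-entry:
  C[0][0] = min over k of (A[0][0] + B[0][0] = 0 + 2 = 2, A[0][1] + B[1][0] = -5 + 5 = 0) = 0 (attained at k = 1)
  C[0][1] = min over k of (A[0][0] + B[0][1] = 0 + 5 = 5, A[0][1] + B[1][1] = -5 + -1 = -6) = -6 (attained at k = 1)
  C[1][0] = min over k of (A[1][0] + B[0][0] = 0 + 2 = 2, A[1][1] + B[1][0] = 1 + 5 = 6) = 2 (attained at k = 0)
  C[1][1] = min over k of (A[1][0] + B[0][1] = 0 + 5 = 5, A[1][1] + B[1][1] = 1 + -1 = 0) = 0 (attained at k = 1)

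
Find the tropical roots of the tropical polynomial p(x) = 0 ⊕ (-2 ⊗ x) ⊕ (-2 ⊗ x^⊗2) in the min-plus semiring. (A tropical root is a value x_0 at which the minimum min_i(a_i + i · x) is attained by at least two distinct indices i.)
Roots: {0, 2}

Each tropical root is a break point of the lower envelope of the lines y = a_i + i · x (there are 3 lines, with slopes 0, 1, ..., 2). Only the lines that attain the minimum somewhere contribute to roots; other lines are dominated. Here the surviving (envelope) indices are i = 2, i = 1, i = 0.
Intersections between consecutive envelope lines give the roots: for adjacent envelope indices i < j the intersection is x = (a_i − a_j) / (j − i). Reading off the sorted break points: {0, 2}.
Verification: at each break x_0, at least two indices attain the minimum of min_i(a_i + i · x_0).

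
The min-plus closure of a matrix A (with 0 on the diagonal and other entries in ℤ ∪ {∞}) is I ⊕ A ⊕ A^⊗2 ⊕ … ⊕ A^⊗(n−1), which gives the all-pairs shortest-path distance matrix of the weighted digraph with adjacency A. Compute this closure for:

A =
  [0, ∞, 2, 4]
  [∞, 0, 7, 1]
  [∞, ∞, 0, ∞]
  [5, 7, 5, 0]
Closure =
  [0, 11, 2, 4]
  [6, 0, 6, 1]
  [∞, ∞, 0, ∞]
  [5, 7, 5, 0]

This is the Floyd-Warshall all-pairs shortest-path computation. For each intermediate vertex k = 0, 1, …, 3, update dist[i][j] ← min(dist[i][j], dist[i][k] + dist[k][j]). The final matrix gives, for each (i, j), the minimum total weight of any directed path from i to j (possibly empty when i = j).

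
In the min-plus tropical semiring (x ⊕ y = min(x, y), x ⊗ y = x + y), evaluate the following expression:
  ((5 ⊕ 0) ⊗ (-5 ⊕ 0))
((5 ⊕ 0) ⊗ (-5 ⊕ 0)) = -5

Expand innermost to outermost. Recall ⊕ takes the minimum of its arguments and ⊗ takes their sum. Working out the expression ((5 ⊕ 0) ⊗ (-5 ⊕ 0)) gives -5.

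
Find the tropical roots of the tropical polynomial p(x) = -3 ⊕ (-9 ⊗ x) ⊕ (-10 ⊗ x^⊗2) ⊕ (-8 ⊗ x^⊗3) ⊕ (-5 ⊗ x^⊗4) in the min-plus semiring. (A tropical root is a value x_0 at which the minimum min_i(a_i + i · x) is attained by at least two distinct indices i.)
Roots: {-3, -2, 1, 6}

Each tropical root is a break point of the lower envelope of the lines y = a_i + i · x (there are 5 lines, with slopes 0, 1, ..., 4). Only the lines that attain the minimum somewhere contribute to roots; other lines are dominated. Here the surviving (envelope) indices are i = 4, i = 3, i = 2, i = 1, i = 0.
Intersections between consecutive envelope lines give the roots: for adjacent envelope indices i < j the intersection is x = (a_i − a_j) / (j − i). Reading off the sorted break points: {-3, -2, 1, 6}.
Verification: at each break x_0, at least two indices attain the minimum of min_i(a_i + i · x_0).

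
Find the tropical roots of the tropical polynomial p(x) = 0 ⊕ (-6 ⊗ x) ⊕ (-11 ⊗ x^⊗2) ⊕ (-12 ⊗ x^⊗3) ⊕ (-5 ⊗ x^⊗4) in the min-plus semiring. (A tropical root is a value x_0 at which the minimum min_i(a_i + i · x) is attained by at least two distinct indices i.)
Roots: {-7, 1, 5, 6}

Each tropical root is a break point of the lower envelope of the lines y = a_i + i · x (there are 5 lines, with slopes 0, 1, ..., 4). Only the lines that attain the minimum somewhere contribute to roots; other lines are dominated. Here the surviving (envelope) indices are i = 4, i = 3, i = 2, i = 1, i = 0.
Intersections between consecutive envelope lines give the roots: for adjacent envelope indices i < j the intersection is x = (a_i − a_j) / (j − i). Reading off the sorted break points: {-7, 1, 5, 6}.
Verification: at each break x_0, at least two indices attain the minimum of min_i(a_i + i · x_0).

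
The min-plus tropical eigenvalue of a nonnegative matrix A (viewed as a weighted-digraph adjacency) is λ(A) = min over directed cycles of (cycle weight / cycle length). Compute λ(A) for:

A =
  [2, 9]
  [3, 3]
λ(A) = 2

Enumerate directed cycles and compute their means (weight / length). Sample:
  cycle 0 → 0: weight = 2, length = 1, mean = 2/1 ≈ 2.000
  cycle 1 → 1: weight = 3, length = 1, mean = 3/1 ≈ 3.000
  cycle 0 → 1 → 0: weight = 12, length = 2, mean = 12/2 ≈ 6.000
  cycle 1 → 0 → 1: weight = 12, length = 2, mean = 12/2 ≈ 6.000
Minimum mean = 2.000, attained e.g. along the cycle 0 → 0 with weight 2 and length 1. So λ(A) = 2/1 = 2.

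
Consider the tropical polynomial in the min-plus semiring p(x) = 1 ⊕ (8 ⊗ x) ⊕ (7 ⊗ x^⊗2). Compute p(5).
p(5) = 1

A tropical monomial a ⊗ x^⊗i evaluates to a + i · x. Evaluating each term at x = 5:
  Term 0 contributes 1 + 0 · 5 = 1
  Term 1 contributes 8 + 1 · 5 = 13
  Term 2 contributes 7 + 2 · 5 = 17
p(5) = ⊕ of these = min[1, 13, 17] = 1.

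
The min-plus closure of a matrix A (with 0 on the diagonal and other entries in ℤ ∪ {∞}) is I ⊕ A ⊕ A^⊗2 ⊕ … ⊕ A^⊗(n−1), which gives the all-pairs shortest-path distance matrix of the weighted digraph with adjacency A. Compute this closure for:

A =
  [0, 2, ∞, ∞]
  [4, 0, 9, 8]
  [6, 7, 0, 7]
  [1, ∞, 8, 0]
Closure =
  [0, 2, 11, 10]
  [4, 0, 9, 8]
  [6, 7, 0, 7]
  [1, 3, 8, 0]

This is the Floyd-Warshall all-pairs shortest-path computation. For each intermediate vertex k = 0, 1, …, 3, update dist[i][j] ← min(dist[i][j], dist[i][k] + dist[k][j]). The final matrix gives, for each (i, j), the minimum total weight of any directed path from i to j (possibly empty when i = j).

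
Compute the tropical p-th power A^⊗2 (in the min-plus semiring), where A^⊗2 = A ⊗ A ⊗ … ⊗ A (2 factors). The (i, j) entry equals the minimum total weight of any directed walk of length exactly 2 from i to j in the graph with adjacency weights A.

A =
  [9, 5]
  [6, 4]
A^⊗2 =
  [11, 9]
  [10, 8]

Each entry (A^⊗2)_ij equals the minimum over all length-2 walks i = v_0 → v_1 → … → v_2 = j of Σ_t A[v_t][v_{t+1}]. For example, for (i, j) = (0, 1) we minimise over 2 possible intermediate vertex sequences; the minimum is 9, attained along the walk 0 → 1 → 1.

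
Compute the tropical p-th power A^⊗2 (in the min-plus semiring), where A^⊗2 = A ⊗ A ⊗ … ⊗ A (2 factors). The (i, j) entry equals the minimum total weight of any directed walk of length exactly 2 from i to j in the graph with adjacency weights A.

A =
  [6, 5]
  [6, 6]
A^⊗2 =
  [11, 11]
  [12, 11]

Each entry (A^⊗2)_ij equals the minimum over all length-2 walks i = v_0 → v_1 → … → v_2 = j of Σ_t A[v_t][v_{t+1}]. For example, for (i, j) = (0, 1) we minimise over 2 possible intermediate vertex sequences; the minimum is 11, attained along the walk 0 → 0 → 1.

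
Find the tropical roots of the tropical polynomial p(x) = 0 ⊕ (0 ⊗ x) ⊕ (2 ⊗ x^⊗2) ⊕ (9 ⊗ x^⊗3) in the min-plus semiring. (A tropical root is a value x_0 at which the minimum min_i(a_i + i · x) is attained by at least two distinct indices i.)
Roots: {-7, -2, 0}

Each tropical root is a break point of the lower envelope of the lines y = a_i + i · x (there are 4 lines, with slopes 0, 1, ..., 3). Only the lines that attain the minimum somewhere contribute to roots; other lines are dominated. Here the surviving (envelope) indices are i = 3, i = 2, i = 1, i = 0.
Intersections between consecutive envelope lines give the roots: for adjacent envelope indices i < j the intersection is x = (a_i − a_j) / (j − i). Reading off the sorted break points: {-7, -2, 0}.
Verification: at each break x_0, at least two indices attain the minimum of min_i(a_i + i · x_0).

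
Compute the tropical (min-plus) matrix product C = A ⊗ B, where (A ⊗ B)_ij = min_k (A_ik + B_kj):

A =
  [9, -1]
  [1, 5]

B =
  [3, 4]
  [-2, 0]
A ⊗ B =
  [-3, -1]
  [3, 5]

Apply the min-plus product entry-by-entry:
  C[0][0] = min over k of (A[0][0] + B[0][0] = 9 + 3 = 12, A[0][1] + B[1][0] = -1 + -2 = -3) = -3 (attained at k = 1)
  C[0][1] = min over k of (A[0][0] + B[0][1] = 9 + 4 = 13, A[0][1] + B[1][1] = -1 + 0 = -1) = -1 (attained at k = 1)
  C[1][0] = min over k of (A[1][0] + B[0][0] = 1 + 3 = 4, A[1][1] + B[1][0] = 5 + -2 = 3) = 3 (attained at k = 1)
  C[1][1] = min over k of (A[1][0] + B[0][1] = 1 + 4 = 5, A[1][1] + B[1][1] = 5 + 0 = 5) = 5 (attained at k = 0)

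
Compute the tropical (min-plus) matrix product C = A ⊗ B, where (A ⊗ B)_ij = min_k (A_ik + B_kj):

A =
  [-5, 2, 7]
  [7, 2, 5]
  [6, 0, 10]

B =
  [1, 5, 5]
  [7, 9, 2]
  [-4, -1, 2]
A ⊗ B =
  [-4, 0, 0]
  [1, 4, 4]
  [6, 9, 2]

Apply the min-plus product entry-by-entry:
  C[0][0] = min over k of (A[0][0] + B[0][0] = -5 + 1 = -4, A[0][1] + B[1][0] = 2 + 7 = 9, A[0][2] + B[2][0] = 7 + -4 = 3) = -4 (attained at k = 0)
  C[0][1] = min over k of (A[0][0] + B[0][1] = -5 + 5 = 0, A[0][1] + B[1][1] = 2 + 9 = 11, A[0][2] + B[2][1] = 7 + -1 = 6) = 0 (attained at k = 0)
  C[0][2] = min over k of (A[0][0] + B[0][2] = -5 + 5 = 0, A[0][1] + B[1][2] = 2 + 2 = 4, A[0][2] + B[2][2] = 7 + 2 = 9) = 0 (attained at k = 0)
  C[1][0] = min over k of (A[1][0] + B[0][0] = 7 + 1 = 8, A[1][1] + B[1][0] = 2 + 7 = 9, A[1][2] + B[2][0] = 5 + -4 = 1) = 1 (attained at k = 2)
  C[1][1] = min over k of (A[1][0] + B[0][1] = 7 + 5 = 12, A[1][1] + B[1][1] = 2 + 9 = 11, A[1][2] + B[2][1] = 5 + -1 = 4) = 4 (attained at k = 2)
  C[1][2] = min over k of (A[1][0] + B[0][2] = 7 + 5 = 12, A[1][1] + B[1][2] = 2 + 2 = 4, A[1][2] + B[2][2] = 5 + 2 = 7) = 4 (attained at k = 1)
  C[2][0] = min over k of (A[2][0] + B[0][0] = 6 + 1 = 7, A[2][1] + B[1][0] = 0 + 7 = 7, A[2][2] + B[2][0] = 10 + -4 = 6) = 6 (attained at k = 2)
  C[2][1] = min over k of (A[2][0] + B[0][1] = 6 + 5 = 11, A[2][1] + B[1][1] = 0 + 9 = 9, A[2][2] + B[2][1] = 10 + -1 = 9) = 9 (attained at k = 1)
  C[2][2] = min over k of (A[2][0] + B[0][2] = 6 + 5 = 11, A[2][1] + B[1][2] = 0 + 2 = 2, A[2][2] + B[2][2] = 10 + 2 = 12) = 2 (attained at k = 1)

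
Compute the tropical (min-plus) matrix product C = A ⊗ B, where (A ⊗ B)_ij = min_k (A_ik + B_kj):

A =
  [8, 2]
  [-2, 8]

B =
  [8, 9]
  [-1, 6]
A ⊗ B =
  [1, 8]
  [6, 7]

Apply the min-plus product entry-by-entry:
  C[0][0] = min over k of (A[0][0] + B[0][0] = 8 + 8 = 16, A[0][1] + B[1][0] = 2 + -1 = 1) = 1 (attained at k = 1)
  C[0][1] = min over k of (A[0][0] + B[0][1] = 8 + 9 = 17, A[0][1] + B[1][1] = 2 + 6 = 8) = 8 (attained at k = 1)
  C[1][0] = min over k of (A[1][0] + B[0][0] = -2 + 8 = 6, A[1][1] + B[1][0] = 8 + -1 = 7) = 6 (attained at k = 0)
  C[1][1] = min over k of (A[1][0] + B[0][1] = -2 + 9 = 7, A[1][1] + B[1][1] = 8 + 6 = 14) = 7 (attained at k = 0)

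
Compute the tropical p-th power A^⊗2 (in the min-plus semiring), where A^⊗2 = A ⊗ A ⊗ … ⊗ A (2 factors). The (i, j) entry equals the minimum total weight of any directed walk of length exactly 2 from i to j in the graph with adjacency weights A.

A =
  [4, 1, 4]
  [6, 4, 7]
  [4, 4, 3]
A^⊗2 =
  [7, 5, 7]
  [10, 7, 10]
  [7, 5, 6]

Each entry (A^⊗2)_ij equals the minimum over all length-2 walks i = v_0 → v_1 → … → v_2 = j of Σ_t A[v_t][v_{t+1}]. For example, for (i, j) = (0, 2) we minimise over 3 possible intermediate vertex sequences; the minimum is 7, attained along the walk 0 → 2 → 2.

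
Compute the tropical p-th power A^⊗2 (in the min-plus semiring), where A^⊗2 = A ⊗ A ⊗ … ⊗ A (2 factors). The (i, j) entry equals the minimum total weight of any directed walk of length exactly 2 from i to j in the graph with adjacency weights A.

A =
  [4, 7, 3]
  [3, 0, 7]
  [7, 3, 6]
A^⊗2 =
  [8, 6, 7]
  [3, 0, 6]
  [6, 3, 10]

Each entry (A^⊗2)_ij equals the minimum over all length-2 walks i = v_0 → v_1 → … → v_2 = j of Σ_t A[v_t][v_{t+1}]. For example, for (i, j) = (0, 2) we minimise over 3 possible intermediate vertex sequences; the minimum is 7, attained along the walk 0 → 0 → 2.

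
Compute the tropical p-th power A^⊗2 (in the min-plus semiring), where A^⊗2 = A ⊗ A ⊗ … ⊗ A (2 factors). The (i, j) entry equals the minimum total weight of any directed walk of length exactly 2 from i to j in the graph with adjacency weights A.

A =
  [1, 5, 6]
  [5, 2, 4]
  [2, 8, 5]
A^⊗2 =
  [2, 6, 7]
  [6, 4, 6]
  [3, 7, 8]

Each entry (A^⊗2)_ij equals the minimum over all length-2 walks i = v_0 → v_1 → … → v_2 = j of Σ_t A[v_t][v_{t+1}]. For example, for (i, j) = (0, 2) we minimise over 3 possible intermediate vertex sequences; the minimum is 7, attained along the walk 0 → 0 → 2.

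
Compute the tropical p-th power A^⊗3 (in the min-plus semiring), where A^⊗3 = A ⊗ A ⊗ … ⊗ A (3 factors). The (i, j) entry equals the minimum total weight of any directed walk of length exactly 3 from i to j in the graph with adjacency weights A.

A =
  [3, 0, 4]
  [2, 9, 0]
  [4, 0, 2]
A^⊗3 =
  [4, 0, 2]
  [2, 2, 0]
  [4, 0, 2]

Each entry (A^⊗3)_ij equals the minimum over all length-3 walks i = v_0 → v_1 → … → v_3 = j of Σ_t A[v_t][v_{t+1}]. For example, for (i, j) = (0, 2) we minimise over 9 possible intermediate vertex sequences; the minimum is 2, attained along the walk 0 → 1 → 2 → 2.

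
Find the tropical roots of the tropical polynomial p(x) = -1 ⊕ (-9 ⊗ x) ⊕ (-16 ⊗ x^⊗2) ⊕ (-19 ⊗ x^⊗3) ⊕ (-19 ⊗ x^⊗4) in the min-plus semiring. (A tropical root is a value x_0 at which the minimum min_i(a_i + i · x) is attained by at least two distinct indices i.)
Roots: {0, 3, 7, 8}

Each tropical root is a break point of the lower envelope of the lines y = a_i + i · x (there are 5 lines, with slopes 0, 1, ..., 4). Only the lines that attain the minimum somewhere contribute to roots; other lines are dominated. Here the surviving (envelope) indices are i = 4, i = 3, i = 2, i = 1, i = 0.
Intersections between consecutive envelope lines give the roots: for adjacent envelope indices i < j the intersection is x = (a_i − a_j) / (j − i). Reading off the sorted break points: {0, 3, 7, 8}.
Verification: at each break x_0, at least two indices attain the minimum of min_i(a_i + i · x_0).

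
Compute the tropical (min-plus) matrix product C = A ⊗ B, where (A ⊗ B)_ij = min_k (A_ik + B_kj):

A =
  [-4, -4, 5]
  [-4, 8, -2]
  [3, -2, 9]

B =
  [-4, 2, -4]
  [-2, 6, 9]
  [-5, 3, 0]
A ⊗ B =
  [-8, -2, -8]
  [-8, -2, -8]
  [-4, 4, -1]

Apply the min-plus product entry-by-entry:
  C[0][0] = min over k of (A[0][0] + B[0][0] = -4 + -4 = -8, A[0][1] + B[1][0] = -4 + -2 = -6, A[0][2] + B[2][0] = 5 + -5 = 0) = -8 (attained at k = 0)
  C[0][1] = min over k of (A[0][0] + B[0][1] = -4 + 2 = -2, A[0][1] + B[1][1] = -4 + 6 = 2, A[0][2] + B[2][1] = 5 + 3 = 8) = -2 (attained at k = 0)
  C[0][2] = min over k of (A[0][0] + B[0][2] = -4 + -4 = -8, A[0][1] + B[1][2] = -4 + 9 = 5, A[0][2] + B[2][2] = 5 + 0 = 5) = -8 (attained at k = 0)
  C[1][0] = min over k of (A[1][0] + B[0][0] = -4 + -4 = -8, A[1][1] + B[1][0] = 8 + -2 = 6, A[1][2] + B[2][0] = -2 + -5 = -7) = -8 (attained at k = 0)
  C[1][1] = min over k of (A[1][0] + B[0][1] = -4 + 2 = -2, A[1][1] + B[1][1] = 8 + 6 = 14, A[1][2] + B[2][1] = -2 + 3 = 1) = -2 (attained at k = 0)
  C[1][2] = min over k of (A[1][0] + B[0][2] = -4 + -4 = -8, A[1][1] + B[1][2] = 8 + 9 = 17, A[1][2] + B[2][2] = -2 + 0 = -2) = -8 (attained at k = 0)
  C[2][0] = min over k of (A[2][0] + B[0][0] = 3 + -4 = -1, A[2][1] + B[1][0] = -2 + -2 = -4, A[2][2] + B[2][0] = 9 + -5 = 4) = -4 (attained at k = 1)
  C[2][1] = min over k of (A[2][0] + B[0][1] = 3 + 2 = 5, A[2][1] + B[1][1] = -2 + 6 = 4, A[2][2] + B[2][1] = 9 + 3 = 12) = 4 (attained at k = 1)
  C[2][2] = min over k of (A[2][0] + B[0][2] = 3 + -4 = -1, A[2][1] + B[1][2] = -2 + 9 = 7, A[2][2] + B[2][2] = 9 + 0 = 9) = -1 (attained at k = 0)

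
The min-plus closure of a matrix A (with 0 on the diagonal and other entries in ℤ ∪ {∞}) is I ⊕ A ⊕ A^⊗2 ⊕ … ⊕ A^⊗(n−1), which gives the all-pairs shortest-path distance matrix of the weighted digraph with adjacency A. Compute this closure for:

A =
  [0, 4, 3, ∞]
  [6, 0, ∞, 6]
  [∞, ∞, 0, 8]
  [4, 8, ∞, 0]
Closure =
  [0, 4, 3, 10]
  [6, 0, 9, 6]
  [12, 16, 0, 8]
  [4, 8, 7, 0]

This is the Floyd-Warshall all-pairs shortest-path computation. For each intermediate vertex k = 0, 1, …, 3, update dist[i][j] ← min(dist[i][j], dist[i][k] + dist[k][j]). The final matrix gives, for each (i, j), the minimum total weight of any directed path from i to j (possibly empty when i = j).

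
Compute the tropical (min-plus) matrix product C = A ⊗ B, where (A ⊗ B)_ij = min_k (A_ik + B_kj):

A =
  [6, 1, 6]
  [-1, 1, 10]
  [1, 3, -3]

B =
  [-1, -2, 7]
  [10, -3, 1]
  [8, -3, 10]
A ⊗ B =
  [5, -2, 2]
  [-2, -3, 2]
  [0, -6, 4]

Apply the min-plus product entry-by-entry:
  C[0][0] = min over k of (A[0][0] + B[0][0] = 6 + -1 = 5, A[0][1] + B[1][0] = 1 + 10 = 11, A[0][2] + B[2][0] = 6 + 8 = 14) = 5 (attained at k = 0)
  C[0][1] = min over k of (A[0][0] + B[0][1] = 6 + -2 = 4, A[0][1] + B[1][1] = 1 + -3 = -2, A[0][2] + B[2][1] = 6 + -3 = 3) = -2 (attained at k = 1)
  C[0][2] = min over k of (A[0][0] + B[0][2] = 6 + 7 = 13, A[0][1] + B[1][2] = 1 + 1 = 2, A[0][2] + B[2][2] = 6 + 10 = 16) = 2 (attained at k = 1)
  C[1][0] = min over k of (A[1][0] + B[0][0] = -1 + -1 = -2, A[1][1] + B[1][0] = 1 + 10 = 11, A[1][2] + B[2][0] = 10 + 8 = 18) = -2 (attained at k = 0)
  C[1][1] = min over k of (A[1][0] + B[0][1] = -1 + -2 = -3, A[1][1] + B[1][1] = 1 + -3 = -2, A[1][2] + B[2][1] = 10 + -3 = 7) = -3 (attained at k = 0)
  C[1][2] = min over k of (A[1][0] + B[0][2] = -1 + 7 = 6, A[1][1] + B[1][2] = 1 + 1 = 2, A[1][2] + B[2][2] = 10 + 10 = 20) = 2 (attained at k = 1)
  C[2][0] = min over k of (A[2][0] + B[0][0] = 1 + -1 = 0, A[2][1] + B[1][0] = 3 + 10 = 13, A[2][2] + B[2][0] = -3 + 8 = 5) = 0 (attained at k = 0)
  C[2][1] = min over k of (A[2][0] + B[0][1] = 1 + -2 = -1, A[2][1] + B[1][1] = 3 + -3 = 0, A[2][2] + B[2][1] = -3 + -3 = -6) = -6 (attained at k = 2)
  C[2][2] = min over k of (A[2][0] + B[0][2] = 1 + 7 = 8, A[2][1] + B[1][2] = 3 + 1 = 4, A[2][2] + B[2][2] = -3 + 10 = 7) = 4 (attained at k = 1)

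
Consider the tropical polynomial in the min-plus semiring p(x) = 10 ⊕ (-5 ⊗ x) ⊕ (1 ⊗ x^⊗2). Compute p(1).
p(1) = -4

A tropical monomial a ⊗ x^⊗i evaluates to a + i · x. Evaluating each term at x = 1:
  Term 0 contributes 10 + 0 · 1 = 10
  Term 1 contributes -5 + 1 · 1 = -4
  Term 2 contributes 1 + 2 · 1 = 3
p(1) = ⊕ of these = min[10, -4, 3] = -4.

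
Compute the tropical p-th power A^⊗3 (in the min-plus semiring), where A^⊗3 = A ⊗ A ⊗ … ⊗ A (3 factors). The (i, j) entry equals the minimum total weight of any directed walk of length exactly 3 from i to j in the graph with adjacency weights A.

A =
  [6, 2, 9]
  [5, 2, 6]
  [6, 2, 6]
A^⊗3 =
  [9, 6, 10]
  [9, 6, 10]
  [9, 6, 10]

Each entry (A^⊗3)_ij equals the minimum over all length-3 walks i = v_0 → v_1 → … → v_3 = j of Σ_t A[v_t][v_{t+1}]. For example, for (i, j) = (0, 2) we minimise over 9 possible intermediate vertex sequences; the minimum is 10, attained along the walk 0 → 1 → 1 → 2.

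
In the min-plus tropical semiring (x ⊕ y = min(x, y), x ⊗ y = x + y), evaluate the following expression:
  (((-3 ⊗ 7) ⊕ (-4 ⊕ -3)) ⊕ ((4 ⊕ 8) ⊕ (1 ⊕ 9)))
(((-3 ⊗ 7) ⊕ (-4 ⊕ -3)) ⊕ ((4 ⊕ 8) ⊕ (1 ⊕ 9))) = -4

Expand innermost to outermost. Recall ⊕ takes the minimum of its arguments and ⊗ takes their sum. Working out the expression (((-3 ⊗ 7) ⊕ (-4 ⊕ -3)) ⊕ ((4 ⊕ 8) ⊕ (1 ⊕ 9))) gives -4.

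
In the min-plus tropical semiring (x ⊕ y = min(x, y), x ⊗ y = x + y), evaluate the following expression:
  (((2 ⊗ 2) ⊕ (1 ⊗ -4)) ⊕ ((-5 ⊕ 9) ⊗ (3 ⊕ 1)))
(((2 ⊗ 2) ⊕ (1 ⊗ -4)) ⊕ ((-5 ⊕ 9) ⊗ (3 ⊕ 1))) = -4

Expand innermost to outermost. Recall ⊕ takes the minimum of its arguments and ⊗ takes their sum. Working out the expression (((2 ⊗ 2) ⊕ (1 ⊗ -4)) ⊕ ((-5 ⊕ 9) ⊗ (3 ⊕ 1))) gives -4.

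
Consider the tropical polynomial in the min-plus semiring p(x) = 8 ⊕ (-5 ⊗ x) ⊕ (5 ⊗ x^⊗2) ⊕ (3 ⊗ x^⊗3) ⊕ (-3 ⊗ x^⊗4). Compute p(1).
p(1) = -4

A tropical monomial a ⊗ x^⊗i evaluates to a + i · x. Evaluating each term at x = 1:
  Term 0 contributes 8 + 0 · 1 = 8
  Term 1 contributes -5 + 1 · 1 = -4
  Term 2 contributes 5 + 2 · 1 = 7
  Term 3 contributes 3 + 3 · 1 = 6
  Term 4 contributes -3 + 4 · 1 = 1
p(1) = ⊕ of these = min[8, -4, 7, 6, 1] = -4.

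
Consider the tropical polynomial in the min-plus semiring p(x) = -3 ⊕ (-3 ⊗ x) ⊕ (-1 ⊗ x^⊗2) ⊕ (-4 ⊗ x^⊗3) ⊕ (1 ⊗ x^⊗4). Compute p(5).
p(5) = -3

A tropical monomial a ⊗ x^⊗i evaluates to a + i · x. Evaluating each term at x = 5:
  Term 0 contributes -3 + 0 · 5 = -3
  Term 1 contributes -3 + 1 · 5 = 2
  Term 2 contributes -1 + 2 · 5 = 9
  Term 3 contributes -4 + 3 · 5 = 11
  Term 4 contributes 1 + 4 · 5 = 21
p(5) = ⊕ of these = min[-3, 2, 9, 11, 21] = -3.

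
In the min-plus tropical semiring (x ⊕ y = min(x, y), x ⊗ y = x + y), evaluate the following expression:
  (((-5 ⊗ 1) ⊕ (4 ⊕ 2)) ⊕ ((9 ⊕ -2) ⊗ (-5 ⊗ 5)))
(((-5 ⊗ 1) ⊕ (4 ⊕ 2)) ⊕ ((9 ⊕ -2) ⊗ (-5 ⊗ 5))) = -4

Expand innermost to outermost. Recall ⊕ takes the minimum of its arguments and ⊗ takes their sum. Working out the expression (((-5 ⊗ 1) ⊕ (4 ⊕ 2)) ⊕ ((9 ⊕ -2) ⊗ (-5 ⊗ 5))) gives -4.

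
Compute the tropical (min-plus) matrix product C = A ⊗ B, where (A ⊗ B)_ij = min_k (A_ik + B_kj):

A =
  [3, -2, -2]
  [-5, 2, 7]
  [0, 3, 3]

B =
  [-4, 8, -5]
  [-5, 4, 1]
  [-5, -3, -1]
A ⊗ B =
  [-7, -5, -3]
  [-9, 3, -10]
  [-4, 0, -5]

Apply the min-plus product entry-by-entry:
  C[0][0] = min over k of (A[0][0] + B[0][0] = 3 + -4 = -1, A[0][1] + B[1][0] = -2 + -5 = -7, A[0][2] + B[2][0] = -2 + -5 = -7) = -7 (attained at k = 1)
  C[0][1] = min over k of (A[0][0] + B[0][1] = 3 + 8 = 11, A[0][1] + B[1][1] = -2 + 4 = 2, A[0][2] + B[2][1] = -2 + -3 = -5) = -5 (attained at k = 2)
  C[0][2] = min over k of (A[0][0] + B[0][2] = 3 + -5 = -2, A[0][1] + B[1][2] = -2 + 1 = -1, A[0][2] + B[2][2] = -2 + -1 = -3) = -3 (attained at k = 2)
  C[1][0] = min over k of (A[1][0] + B[0][0] = -5 + -4 = -9, A[1][1] + B[1][0] = 2 + -5 = -3, A[1][2] + B[2][0] = 7 + -5 = 2) = -9 (attained at k = 0)
  C[1][1] = min over k of (A[1][0] + B[0][1] = -5 + 8 = 3, A[1][1] + B[1][1] = 2 + 4 = 6, A[1][2] + B[2][1] = 7 + -3 = 4) = 3 (attained at k = 0)
  C[1][2] = min over k of (A[1][0] + B[0][2] = -5 + -5 = -10, A[1][1] + B[1][2] = 2 + 1 = 3, A[1][2] + B[2][2] = 7 + -1 = 6) = -10 (attained at k = 0)
  C[2][0] = min over k of (A[2][0] + B[0][0] = 0 + -4 = -4, A[2][1] + B[1][0] = 3 + -5 = -2, A[2][2] + B[2][0] = 3 + -5 = -2) = -4 (attained at k = 0)
  C[2][1] = min over k of (A[2][0] + B[0][1] = 0 + 8 = 8, A[2][1] + B[1][1] = 3 + 4 = 7, A[2][2] + B[2][1] = 3 + -3 = 0) = 0 (attained at k = 2)
  C[2][2] = min over k of (A[2][0] + B[0][2] = 0 + -5 = -5, A[2][1] + B[1][2] = 3 + 1 = 4, A[2][2] + B[2][2] = 3 + -1 = 2) = -5 (attained at k = 0)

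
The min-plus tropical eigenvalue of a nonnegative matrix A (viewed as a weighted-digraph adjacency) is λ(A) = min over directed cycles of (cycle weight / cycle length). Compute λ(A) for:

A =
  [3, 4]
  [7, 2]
λ(A) = 2

Enumerate directed cycles and compute their means (weight / length). Sample:
  cycle 0 → 0: weight = 3, length = 1, mean = 3/1 ≈ 3.000
  cycle 1 → 1: weight = 2, length = 1, mean = 2/1 ≈ 2.000
  cycle 0 → 1 → 0: weight = 11, length = 2, mean = 11/2 ≈ 5.500
  cycle 1 → 0 → 1: weight = 11, length = 2, mean = 11/2 ≈ 5.500
Minimum mean = 2.000, attained e.g. along the cycle 1 → 1 with weight 2 and length 1. So λ(A) = 2/1 = 2.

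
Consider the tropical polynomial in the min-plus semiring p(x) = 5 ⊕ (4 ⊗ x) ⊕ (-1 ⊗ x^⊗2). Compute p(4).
p(4) = 5

A tropical monomial a ⊗ x^⊗i evaluates to a + i · x. Evaluating each term at x = 4:
  Term 0 contributes 5 + 0 · 4 = 5
  Term 1 contributes 4 + 1 · 4 = 8
  Term 2 contributes -1 + 2 · 4 = 7
p(4) = ⊕ of these = min[5, 8, 7] = 5.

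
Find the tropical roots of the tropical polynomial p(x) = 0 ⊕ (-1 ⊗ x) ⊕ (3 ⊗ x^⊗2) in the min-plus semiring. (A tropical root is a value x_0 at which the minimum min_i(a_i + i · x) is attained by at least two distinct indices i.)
Roots: {-4, 1}

Each tropical root is a break point of the lower envelope of the lines y = a_i + i · x (there are 3 lines, with slopes 0, 1, ..., 2). Only the lines that attain the minimum somewhere contribute to roots; other lines are dominated. Here the surviving (envelope) indices are i = 2, i = 1, i = 0.
Intersections between consecutive envelope lines give the roots: for adjacent envelope indices i < j the intersection is x = (a_i − a_j) / (j − i). Reading off the sorted break points: {-4, 1}.
Verification: at each break x_0, at least two indices attain the minimum of min_i(a_i + i · x_0).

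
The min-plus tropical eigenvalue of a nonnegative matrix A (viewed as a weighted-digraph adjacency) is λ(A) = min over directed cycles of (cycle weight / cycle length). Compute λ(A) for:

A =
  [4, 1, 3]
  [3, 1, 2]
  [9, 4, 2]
λ(A) = 1

Enumerate directed cycles and compute their means (weight / length). Sample:
  cycle 0 → 0: weight = 4, length = 1, mean = 4/1 ≈ 4.000
  cycle 1 → 1: weight = 1, length = 1, mean = 1/1 ≈ 1.000
  cycle 2 → 2: weight = 2, length = 1, mean = 2/1 ≈ 2.000
  cycle 0 → 1 → 0: weight = 4, length = 2, mean = 4/2 ≈ 2.000
  cycle 0 → 2 → 0: weight = 12, length = 2, mean = 12/2 ≈ 6.000
  cycle 1 → 0 → 1: weight = 4, length = 2, mean = 4/2 ≈ 2.000
Minimum mean = 1.000, attained e.g. along the cycle 1 → 1 with weight 1 and length 1. So λ(A) = 1/1 = 1.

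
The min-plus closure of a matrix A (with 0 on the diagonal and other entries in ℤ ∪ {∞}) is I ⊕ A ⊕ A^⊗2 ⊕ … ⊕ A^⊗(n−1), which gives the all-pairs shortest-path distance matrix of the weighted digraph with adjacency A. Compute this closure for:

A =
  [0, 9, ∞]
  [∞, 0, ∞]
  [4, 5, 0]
Closure =
  [0, 9, ∞]
  [∞, 0, ∞]
  [4, 5, 0]

This is the Floyd-Warshall all-pairs shortest-path computation. For each intermediate vertex k = 0, 1, …, 2, update dist[i][j] ← min(dist[i][j], dist[i][k] + dist[k][j]). The final matrix gives, for each (i, j), the minimum total weight of any directed path from i to j (possibly empty when i = j).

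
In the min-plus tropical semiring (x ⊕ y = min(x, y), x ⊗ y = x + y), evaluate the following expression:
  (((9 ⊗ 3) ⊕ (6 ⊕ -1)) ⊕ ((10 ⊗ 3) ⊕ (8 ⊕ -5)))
(((9 ⊗ 3) ⊕ (6 ⊕ -1)) ⊕ ((10 ⊗ 3) ⊕ (8 ⊕ -5))) = -5

Expand innermost to outermost. Recall ⊕ takes the minimum of its arguments and ⊗ takes their sum. Working out the expression (((9 ⊗ 3) ⊕ (6 ⊕ -1)) ⊕ ((10 ⊗ 3) ⊕ (8 ⊕ -5))) gives -5.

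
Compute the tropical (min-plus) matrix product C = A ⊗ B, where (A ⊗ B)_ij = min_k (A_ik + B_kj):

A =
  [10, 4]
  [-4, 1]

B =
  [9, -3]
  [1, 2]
A ⊗ B =
  [5, 6]
  [2, -7]

Apply the min-plus product entry-by-entry:
  C[0][0] = min over k of (A[0][0] + B[0][0] = 10 + 9 = 19, A[0][1] + B[1][0] = 4 + 1 = 5) = 5 (attained at k = 1)
  C[0][1] = min over k of (A[0][0] + B[0][1] = 10 + -3 = 7, A[0][1] + B[1][1] = 4 + 2 = 6) = 6 (attained at k = 1)
  C[1][0] = min over k of (A[1][0] + B[0][0] = -4 + 9 = 5, A[1][1] + B[1][0] = 1 + 1 = 2) = 2 (attained at k = 1)
  C[1][1] = min over k of (A[1][0] + B[0][1] = -4 + -3 = -7, A[1][1] + B[1][1] = 1 + 2 = 3) = -7 (attained at k = 0)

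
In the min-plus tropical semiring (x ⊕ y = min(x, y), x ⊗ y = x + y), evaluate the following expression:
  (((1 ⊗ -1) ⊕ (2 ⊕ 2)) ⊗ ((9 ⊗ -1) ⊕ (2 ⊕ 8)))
(((1 ⊗ -1) ⊕ (2 ⊕ 2)) ⊗ ((9 ⊗ -1) ⊕ (2 ⊕ 8))) = 2

Expand innermost to outermost. Recall ⊕ takes the minimum of its arguments and ⊗ takes their sum. Working out the expression (((1 ⊗ -1) ⊕ (2 ⊕ 2)) ⊗ ((9 ⊗ -1) ⊕ (2 ⊕ 8))) gives 2.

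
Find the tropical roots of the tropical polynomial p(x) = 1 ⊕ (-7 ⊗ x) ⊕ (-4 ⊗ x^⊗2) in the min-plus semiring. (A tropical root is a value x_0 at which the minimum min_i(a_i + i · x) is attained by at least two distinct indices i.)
Roots: {-3, 8}

Each tropical root is a break point of the lower envelope of the lines y = a_i + i · x (there are 3 lines, with slopes 0, 1, ..., 2). Only the lines that attain the minimum somewhere contribute to roots; other lines are dominated. Here the surviving (envelope) indices are i = 2, i = 1, i = 0.
Intersections between consecutive envelope lines give the roots: for adjacent envelope indices i < j the intersection is x = (a_i − a_j) / (j − i). Reading off the sorted break points: {-3, 8}.
Verification: at each break x_0, at least two indices attain the minimum of min_i(a_i + i · x_0).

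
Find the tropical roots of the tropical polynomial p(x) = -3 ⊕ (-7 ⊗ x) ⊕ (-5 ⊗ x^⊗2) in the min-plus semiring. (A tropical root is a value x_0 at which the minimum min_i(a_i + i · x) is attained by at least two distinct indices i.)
Roots: {-2, 4}

Each tropical root is a break point of the lower envelope of the lines y = a_i + i · x (there are 3 lines, with slopes 0, 1, ..., 2). Only the lines that attain the minimum somewhere contribute to roots; other lines are dominated. Here the surviving (envelope) indices are i = 2, i = 1, i = 0.
Intersections between consecutive envelope lines give the roots: for adjacent envelope indices i < j the intersection is x = (a_i − a_j) / (j − i). Reading off the sorted break points: {-2, 4}.
Verification: at each break x_0, at least two indices attain the minimum of min_i(a_i + i · x_0).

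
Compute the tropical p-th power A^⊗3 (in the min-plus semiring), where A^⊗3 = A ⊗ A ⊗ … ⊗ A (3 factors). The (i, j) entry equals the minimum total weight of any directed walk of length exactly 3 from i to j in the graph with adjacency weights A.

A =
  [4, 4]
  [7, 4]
A^⊗3 =
  [12, 12]
  [15, 12]

Each entry (A^⊗3)_ij equals the minimum over all length-3 walks i = v_0 → v_1 → … → v_3 = j of Σ_t A[v_t][v_{t+1}]. For example, for (i, j) = (0, 1) we minimise over 4 possible intermediate vertex sequences; the minimum is 12, attained along the walk 0 → 0 → 0 → 1.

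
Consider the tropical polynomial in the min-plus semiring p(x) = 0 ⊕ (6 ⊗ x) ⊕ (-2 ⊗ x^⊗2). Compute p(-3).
p(-3) = -8

A tropical monomial a ⊗ x^⊗i evaluates to a + i · x. Evaluating each term at x = -3:
  Term 0 contributes 0 + 0 · -3 = 0
  Term 1 contributes 6 + 1 · -3 = 3
  Term 2 contributes -2 + 2 · -3 = -8
p(-3) = ⊕ of these = min[0, 3, -8] = -8.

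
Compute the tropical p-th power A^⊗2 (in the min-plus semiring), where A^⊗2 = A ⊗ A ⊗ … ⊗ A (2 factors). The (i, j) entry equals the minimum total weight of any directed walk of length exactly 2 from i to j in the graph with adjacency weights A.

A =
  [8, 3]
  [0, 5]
A^⊗2 =
  [3, 8]
  [5, 3]

Each entry (A^⊗2)_ij equals the minimum over all length-2 walks i = v_0 → v_1 → … → v_2 = j of Σ_t A[v_t][v_{t+1}]. For example, for (i, j) = (0, 1) we minimise over 2 possible intermediate vertex sequences; the minimum is 8, attained along the walk 0 → 1 → 1.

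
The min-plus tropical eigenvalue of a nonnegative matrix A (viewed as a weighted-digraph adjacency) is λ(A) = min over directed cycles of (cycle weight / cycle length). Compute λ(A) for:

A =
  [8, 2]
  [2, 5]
λ(A) = 2

Enumerate directed cycles and compute their means (weight / length). Sample:
  cycle 0 → 0: weight = 8, length = 1, mean = 8/1 ≈ 8.000
  cycle 1 → 1: weight = 5, length = 1, mean = 5/1 ≈ 5.000
  cycle 0 → 1 → 0: weight = 4, length = 2, mean = 4/2 ≈ 2.000
  cycle 1 → 0 → 1: weight = 4, length = 2, mean = 4/2 ≈ 2.000
Minimum mean = 2.000, attained e.g. along the cycle 0 → 1 → 0 with weight 4 and length 2. So λ(A) = 4/2 = 2.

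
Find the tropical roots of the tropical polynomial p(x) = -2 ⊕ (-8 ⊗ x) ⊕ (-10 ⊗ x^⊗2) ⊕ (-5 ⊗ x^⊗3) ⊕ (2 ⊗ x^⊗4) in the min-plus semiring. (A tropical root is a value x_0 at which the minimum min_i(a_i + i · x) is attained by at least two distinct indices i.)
Roots: {-7, -5, 2, 6}

Each tropical root is a break point of the lower envelope of the lines y = a_i + i · x (there are 5 lines, with slopes 0, 1, ..., 4). Only the lines that attain the minimum somewhere contribute to roots; other lines are dominated. Here the surviving (envelope) indices are i = 4, i = 3, i = 2, i = 1, i = 0.
Intersections between consecutive envelope lines give the roots: for adjacent envelope indices i < j the intersection is x = (a_i − a_j) / (j − i). Reading off the sorted break points: {-7, -5, 2, 6}.
Verification: at each break x_0, at least two indices attain the minimum of min_i(a_i + i · x_0).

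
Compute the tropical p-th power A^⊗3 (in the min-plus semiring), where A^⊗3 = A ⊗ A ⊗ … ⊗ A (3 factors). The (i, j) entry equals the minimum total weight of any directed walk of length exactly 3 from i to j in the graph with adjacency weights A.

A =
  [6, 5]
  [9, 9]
A^⊗3 =
  [18, 17]
  [21, 20]

Each entry (A^⊗3)_ij equals the minimum over all length-3 walks i = v_0 → v_1 → … → v_3 = j of Σ_t A[v_t][v_{t+1}]. For example, for (i, j) = (0, 1) we minimise over 4 possible intermediate vertex sequences; the minimum is 17, attained along the walk 0 → 0 → 0 → 1.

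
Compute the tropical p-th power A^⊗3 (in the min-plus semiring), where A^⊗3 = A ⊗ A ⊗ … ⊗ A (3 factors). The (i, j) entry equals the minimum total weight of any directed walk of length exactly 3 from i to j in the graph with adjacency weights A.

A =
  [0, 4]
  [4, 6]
A^⊗3 =
  [0, 4]
  [4, 8]

Each entry (A^⊗3)_ij equals the minimum over all length-3 walks i = v_0 → v_1 → … → v_3 = j of Σ_t A[v_t][v_{t+1}]. For example, for (i, j) = (0, 1) we minimise over 4 possible intermediate vertex sequences; the minimum is 4, attained along the walk 0 → 0 → 0 → 1.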